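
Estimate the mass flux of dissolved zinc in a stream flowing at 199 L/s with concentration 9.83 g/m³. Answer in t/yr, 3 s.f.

199 L/s = 0.199 m³/s.
Mass flux = Q·C = 0.199 m³/s × 9.83 g/m³ = 1.956 g/s.
= 1.956 g/s × 31.56 = 61.73 t/yr.

61.7 t/yr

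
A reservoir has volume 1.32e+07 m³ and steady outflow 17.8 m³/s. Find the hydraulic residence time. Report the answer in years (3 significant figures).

Q = 17.8 m³/s × 3.156e+07 s/yr = 5.617e+08 m³/yr.
Hydraulic residence time τ = V/Q = 1.32e+07/5.617e+08 = 0.0235 yr.

0.0235 yr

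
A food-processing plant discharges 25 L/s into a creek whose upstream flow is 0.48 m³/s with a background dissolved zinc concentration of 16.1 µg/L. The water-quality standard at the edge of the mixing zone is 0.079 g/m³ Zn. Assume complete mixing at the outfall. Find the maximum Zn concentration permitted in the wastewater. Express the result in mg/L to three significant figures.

1.29 mg/L

25 L/s = 0.025 m³/s.
16.1 µg/L = 0.0161 mg/L.
Mass balance: 0.079·0.505 = 0.025·Cₑ + 0.48·0.0161.
Cₑ = (0.03989 − 0.007728) / 0.025 = 1.287 mg/L.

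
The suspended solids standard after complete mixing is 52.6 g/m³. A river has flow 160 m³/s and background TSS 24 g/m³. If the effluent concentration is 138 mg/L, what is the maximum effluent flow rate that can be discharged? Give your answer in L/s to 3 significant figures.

53600 L/s

Mass balance at complete mixing: C_std·(Q_w + Q_r) = Q_w·C_e + Q_r·C_b.
Rearranging, Q_w = Q_r·(C_std − C_b)/(C_e − C_std) = 160·(52.6 − 24) / (138 − 52.6) = 53.58 m³/s.
= 5.358e+04 L/s.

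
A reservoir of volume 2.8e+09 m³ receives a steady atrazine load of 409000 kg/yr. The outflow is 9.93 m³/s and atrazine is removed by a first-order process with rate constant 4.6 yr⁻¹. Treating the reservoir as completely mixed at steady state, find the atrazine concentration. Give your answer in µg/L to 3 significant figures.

31.0 µg/L

Outflow Q = 9.93 m³/s × 3.156e+07 s/yr = 3.134e+08 m³/yr.
Steady-state CSTR mass balance: W = Q·C + k·V·C, so C = W/(Q + kV).
Q + kV = 3.134e+08 + 4.6·2.8e+09 = 1.319e+10 m³/yr.
C = 409000/1.319e+10 = 3.1e-05 kg/m³ = 0.031 mg/L = 31 µg/L.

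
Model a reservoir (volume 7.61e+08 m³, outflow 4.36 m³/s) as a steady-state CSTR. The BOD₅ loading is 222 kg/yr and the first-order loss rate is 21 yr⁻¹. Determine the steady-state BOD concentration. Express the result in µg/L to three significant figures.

0.0138 µg/L

Outflow Q = 4.36 m³/s × 3.156e+07 s/yr = 1.376e+08 m³/yr.
Steady-state CSTR mass balance: W = Q·C + k·V·C, so C = W/(Q + kV).
Q + kV = 1.376e+08 + 21·7.61e+08 = 1.612e+10 m³/yr.
C = 222/1.612e+10 = 1.377e-08 kg/m³ = 1.377e-05 mg/L = 0.01377 µg/L.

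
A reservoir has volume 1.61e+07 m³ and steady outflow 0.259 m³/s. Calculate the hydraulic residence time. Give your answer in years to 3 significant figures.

1.97 yr

Q = 0.259 m³/s × 3.156e+07 s/yr = 8.173e+06 m³/yr.
Hydraulic residence time τ = V/Q = 1.61e+07/8.173e+06 = 1.97 yr.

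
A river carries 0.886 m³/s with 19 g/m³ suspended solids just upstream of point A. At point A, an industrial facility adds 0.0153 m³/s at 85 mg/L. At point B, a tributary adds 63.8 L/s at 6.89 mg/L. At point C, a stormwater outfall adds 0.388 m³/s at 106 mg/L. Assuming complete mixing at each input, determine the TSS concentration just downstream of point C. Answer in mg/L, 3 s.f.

44.1 mg/L

After input A: C = (0.886·19 + 0.0153·85) / 0.9013 = 20.12 mg/L.
63.8 L/s = 0.0638 m³/s.
After input B: C = (0.9013·20.12 + 0.0638·6.89) / 0.9651 = 19.25 mg/L.
After input C: C = (0.9651·19.25 + 0.388·106) / 1.353 = 44.12 mg/L.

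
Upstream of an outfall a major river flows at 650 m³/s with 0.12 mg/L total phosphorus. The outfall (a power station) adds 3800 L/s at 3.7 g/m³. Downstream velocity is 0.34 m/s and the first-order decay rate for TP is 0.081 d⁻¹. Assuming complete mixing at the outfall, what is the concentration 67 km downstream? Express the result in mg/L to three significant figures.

3800 L/s = 3.8 m³/s.
After complete mixing, C₀ = (3.8·3.7 + 650·0.12) / 653.8 = 0.1408 mg/L.
Travel time t = 6.7e+04 m / 0.34 m/s = 1.971e+05 s = 2.281 d.
C = 0.1408·exp(−0.081·2.281) = 0.1408·0.8313 = 0.1171 mg/L.

0.117 mg/L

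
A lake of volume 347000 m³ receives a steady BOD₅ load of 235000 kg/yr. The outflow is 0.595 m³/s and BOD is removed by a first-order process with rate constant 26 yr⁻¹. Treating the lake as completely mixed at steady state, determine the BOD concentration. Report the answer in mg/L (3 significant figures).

8.45 mg/L

Outflow Q = 0.595 m³/s × 3.156e+07 s/yr = 1.878e+07 m³/yr.
Steady-state CSTR mass balance: W = Q·C + k·V·C, so C = W/(Q + kV).
Q + kV = 1.878e+07 + 26·347000 = 2.78e+07 m³/yr.
C = 235000/2.78e+07 = 0.008454 kg/m³ = 8.454 mg/L.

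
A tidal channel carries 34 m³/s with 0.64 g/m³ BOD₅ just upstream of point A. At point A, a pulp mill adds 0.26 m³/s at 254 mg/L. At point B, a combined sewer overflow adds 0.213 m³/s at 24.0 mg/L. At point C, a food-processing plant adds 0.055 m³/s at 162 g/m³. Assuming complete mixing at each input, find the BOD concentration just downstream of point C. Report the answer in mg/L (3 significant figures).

After input A: C = (34·0.64 + 0.26·254) / 34.26 = 2.563 mg/L.
After input B: C = (34.26·2.563 + 0.213·24) / 34.47 = 2.695 mg/L.
After input C: C = (34.47·2.695 + 0.055·162) / 34.53 = 2.949 mg/L.

2.95 mg/L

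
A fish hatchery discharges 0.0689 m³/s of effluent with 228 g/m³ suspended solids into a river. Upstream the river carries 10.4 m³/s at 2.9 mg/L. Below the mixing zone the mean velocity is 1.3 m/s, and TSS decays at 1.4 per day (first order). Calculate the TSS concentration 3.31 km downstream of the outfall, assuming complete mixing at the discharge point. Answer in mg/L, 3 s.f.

After complete mixing, C₀ = (0.0689·228 + 10.4·2.9) / 10.47 = 4.381 mg/L.
Travel time t = 3310 m / 1.3 m/s = 2546 s = 0.02947 d.
C = 4.381·exp(−1.4·0.02947) = 4.381·0.9596 = 4.204 mg/L.

4.20 mg/L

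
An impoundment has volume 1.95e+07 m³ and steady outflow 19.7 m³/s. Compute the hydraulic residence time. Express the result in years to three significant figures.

0.0314 yr

Q = 19.7 m³/s × 3.156e+07 s/yr = 6.217e+08 m³/yr.
Hydraulic residence time τ = V/Q = 1.95e+07/6.217e+08 = 0.03137 yr.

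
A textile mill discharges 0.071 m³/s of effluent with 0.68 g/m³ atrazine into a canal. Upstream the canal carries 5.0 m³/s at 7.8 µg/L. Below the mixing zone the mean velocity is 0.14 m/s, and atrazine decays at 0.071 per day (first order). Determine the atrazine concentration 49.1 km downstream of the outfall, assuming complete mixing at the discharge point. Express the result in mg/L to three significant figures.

7.8 µg/L = 0.0078 mg/L.
After complete mixing, C₀ = (0.071·0.68 + 5·0.0078) / 5.071 = 0.01721 mg/L.
Travel time t = 4.91e+04 m / 0.14 m/s = 3.507e+05 s = 4.059 d.
C = 0.01721·exp(−0.071·4.059) = 0.01721·0.7496 = 0.0129 mg/L.

0.0129 mg/L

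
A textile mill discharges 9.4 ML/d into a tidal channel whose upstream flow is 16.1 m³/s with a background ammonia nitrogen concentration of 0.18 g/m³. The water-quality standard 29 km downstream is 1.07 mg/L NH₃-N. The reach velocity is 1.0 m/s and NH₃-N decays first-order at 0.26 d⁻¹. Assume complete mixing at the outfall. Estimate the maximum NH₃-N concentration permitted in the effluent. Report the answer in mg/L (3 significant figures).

9.4 ML/d = 0.1088 m³/s.
Travel time to the compliance point: t = 2.9e+04/1.0 = 2.9e+04 s = 0.3356 d; decay factor exp(−0.26·0.3356) = 0.9164.
So the concentration just after mixing may be at most 1.07/0.9164 = 1.168 mg/L.
Mass balance: 1.168·16.21 = 0.1088·Cₑ + 16.1·0.18.
Cₑ = (18.92 − 2.898) / 0.1088 = 147.3 mg/L.

147 mg/L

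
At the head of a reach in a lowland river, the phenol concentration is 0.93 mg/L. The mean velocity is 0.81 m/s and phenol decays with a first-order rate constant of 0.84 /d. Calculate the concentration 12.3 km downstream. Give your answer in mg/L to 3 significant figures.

Travel time t = 12.3 km / 0.81 m/s = 1.23e+04/0.81 = 1.519e+04 s = 0.1758 d.
First-order decay: C = 0.93·exp(−0.84·0.1758) = 0.93·0.8627 = 0.8024 mg/L.

0.802 mg/L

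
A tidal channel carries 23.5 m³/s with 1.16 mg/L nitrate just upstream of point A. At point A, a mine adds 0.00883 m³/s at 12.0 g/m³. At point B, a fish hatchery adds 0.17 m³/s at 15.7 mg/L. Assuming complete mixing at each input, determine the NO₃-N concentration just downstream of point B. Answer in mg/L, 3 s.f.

After input A: C = (23.5·1.16 + 0.00883·12) / 23.51 = 1.164 mg/L.
After input B: C = (23.51·1.164 + 0.17·15.7) / 23.68 = 1.268 mg/L.

1.27 mg/L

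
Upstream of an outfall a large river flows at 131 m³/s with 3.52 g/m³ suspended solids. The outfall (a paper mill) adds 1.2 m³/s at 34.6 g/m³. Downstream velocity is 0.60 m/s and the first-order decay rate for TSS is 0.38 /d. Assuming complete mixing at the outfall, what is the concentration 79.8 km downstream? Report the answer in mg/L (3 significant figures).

After complete mixing, C₀ = (1.2·34.6 + 131·3.52) / 132.2 = 3.802 mg/L.
Travel time t = 7.98e+04 m / 0.60 m/s = 1.33e+05 s = 1.539 d.
C = 3.802·exp(−0.38·1.539) = 3.802·0.5571 = 2.118 mg/L.

2.12 mg/L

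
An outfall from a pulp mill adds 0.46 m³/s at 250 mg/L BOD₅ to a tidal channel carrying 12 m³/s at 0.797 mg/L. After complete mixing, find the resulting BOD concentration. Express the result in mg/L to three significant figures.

10.0 mg/L

Conservation of mass across the mixing zone: C = (0.46·250 + 12·0.797) / (0.46 + 12) = 124.6/12.46 = 9.997 mg/L.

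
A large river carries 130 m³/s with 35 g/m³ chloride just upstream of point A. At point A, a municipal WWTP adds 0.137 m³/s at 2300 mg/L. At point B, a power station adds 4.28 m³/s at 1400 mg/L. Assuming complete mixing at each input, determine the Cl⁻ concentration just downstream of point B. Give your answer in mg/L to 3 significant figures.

80.8 mg/L

After input A: C = (130·35 + 0.137·2300) / 130.1 = 37.38 mg/L.
After input B: C = (130.1·37.38 + 4.28·1400) / 134.4 = 80.77 mg/L.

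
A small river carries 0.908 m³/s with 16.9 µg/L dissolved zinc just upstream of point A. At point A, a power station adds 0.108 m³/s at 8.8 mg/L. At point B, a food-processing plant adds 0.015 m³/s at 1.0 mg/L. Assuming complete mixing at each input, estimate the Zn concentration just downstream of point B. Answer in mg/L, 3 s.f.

0.951 mg/L

16.9 µg/L = 0.0169 mg/L.
After input A: C = (0.908·0.0169 + 0.108·8.8) / 1.016 = 0.9505 mg/L.
After input B: C = (1.016·0.9505 + 0.015·1) / 1.031 = 0.9513 mg/L.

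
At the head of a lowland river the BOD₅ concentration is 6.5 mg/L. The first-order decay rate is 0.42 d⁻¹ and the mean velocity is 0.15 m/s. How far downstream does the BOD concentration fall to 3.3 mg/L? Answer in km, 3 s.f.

20.9 km

From C = C₀·e^(−kt), t = ln(C₀/C)/k = ln(6.5/3.3)/0.42 = 0.6779/0.42 = 1.614 d.
Distance = v·t = 0.15 m/s × 1.394e+05 s = 2.092e+04 m = 20.92 km.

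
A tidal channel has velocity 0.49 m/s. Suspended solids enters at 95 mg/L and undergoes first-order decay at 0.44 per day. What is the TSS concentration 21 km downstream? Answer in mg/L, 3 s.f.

Travel time t = 21 km / 0.49 m/s = 2.1e+04/0.49 = 4.286e+04 s = 0.496 d.
First-order decay: C = 95·exp(−0.44·0.496) = 95·0.8039 = 76.37 mg/L.

76.4 mg/L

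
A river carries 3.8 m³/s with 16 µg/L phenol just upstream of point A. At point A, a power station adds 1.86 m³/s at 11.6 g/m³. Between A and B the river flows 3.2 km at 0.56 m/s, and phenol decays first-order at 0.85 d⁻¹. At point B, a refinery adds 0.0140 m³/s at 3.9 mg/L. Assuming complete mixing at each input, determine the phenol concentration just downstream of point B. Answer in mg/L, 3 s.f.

16 µg/L = 0.016 mg/L.
After input A: C = (3.8·0.016 + 1.86·11.6) / 5.66 = 3.823 mg/L.
Over the 3.2 km reach to input B (t = 5714 s = 0.06614 d), decay gives C = 3.823·exp(−0.85·0.06614) = 3.614 mg/L.
After input B: C = (5.66·3.614 + 0.014·3.9) / 5.674 = 3.614 mg/L.

3.61 mg/L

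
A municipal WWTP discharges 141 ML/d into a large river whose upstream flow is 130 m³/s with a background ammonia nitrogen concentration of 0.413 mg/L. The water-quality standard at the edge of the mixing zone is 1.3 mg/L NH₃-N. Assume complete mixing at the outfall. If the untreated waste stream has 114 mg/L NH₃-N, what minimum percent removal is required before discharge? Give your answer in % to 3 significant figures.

36.9 %

141 ML/d = 1.632 m³/s.
Mass balance: 1.3·131.6 = 1.632·Cₑ + 130·0.413.
Cₑ = (171.1 − 53.69) / 1.632 = 71.96 mg/L.
Required removal = 1 − 71.96/114 = 36.88 %.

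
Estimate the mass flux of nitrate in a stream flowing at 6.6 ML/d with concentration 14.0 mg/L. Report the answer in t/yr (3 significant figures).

6.6 ML/d = 0.07639 m³/s.
Mass flux = Q·C = 0.07639 m³/s × 14 g/m³ = 1.069 g/s.
= 1.069 g/s × 31.56 = 33.75 t/yr.

33.7 t/yr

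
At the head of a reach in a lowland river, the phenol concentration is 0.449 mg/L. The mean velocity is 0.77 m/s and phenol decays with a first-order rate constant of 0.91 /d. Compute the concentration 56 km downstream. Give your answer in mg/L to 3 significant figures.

0.209 mg/L

Travel time t = 56 km / 0.77 m/s = 5.6e+04/0.77 = 7.273e+04 s = 0.8418 d.
First-order decay: C = 0.449·exp(−0.91·0.8418) = 0.449·0.4649 = 0.2087 mg/L.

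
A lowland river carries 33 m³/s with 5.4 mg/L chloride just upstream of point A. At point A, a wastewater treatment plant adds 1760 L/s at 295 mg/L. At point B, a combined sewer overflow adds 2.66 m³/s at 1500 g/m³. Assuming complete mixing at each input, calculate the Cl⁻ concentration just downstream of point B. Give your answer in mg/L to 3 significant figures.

1760 L/s = 1.76 m³/s.
After input A: C = (33·5.4 + 1.76·295) / 34.76 = 20.06 mg/L.
After input B: C = (34.76·20.06 + 2.66·1500) / 37.42 = 125.3 mg/L.

125 mg/L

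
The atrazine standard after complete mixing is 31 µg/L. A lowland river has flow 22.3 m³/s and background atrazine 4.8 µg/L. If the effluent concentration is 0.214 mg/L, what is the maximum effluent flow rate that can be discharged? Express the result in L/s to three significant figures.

3190 L/s

4.8 µg/L = 0.0048 mg/L.
31 µg/L = 0.031 mg/L.
Mass balance at complete mixing: C_std·(Q_w + Q_r) = Q_w·C_e + Q_r·C_b.
Rearranging, Q_w = Q_r·(C_std − C_b)/(C_e − C_std) = 22.3·(0.031 − 0.0048) / (0.214 − 0.031) = 3.193 m³/s.
= 3193 L/s.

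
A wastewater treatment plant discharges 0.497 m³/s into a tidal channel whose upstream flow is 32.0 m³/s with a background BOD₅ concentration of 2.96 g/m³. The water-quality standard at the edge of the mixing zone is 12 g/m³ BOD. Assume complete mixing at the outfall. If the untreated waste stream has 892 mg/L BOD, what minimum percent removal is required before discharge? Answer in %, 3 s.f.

Mass balance: 12·32.5 = 0.497·Cₑ + 32·2.96.
Cₑ = (390 − 94.72) / 0.497 = 594.1 mg/L.
Required removal = 1 − 594.1/892 = 33.4 %.

33.4 %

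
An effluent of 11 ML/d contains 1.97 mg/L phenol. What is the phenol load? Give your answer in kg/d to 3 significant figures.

21.7 kg/d

11 ML/d = 0.1273 m³/s.
Mass flux = Q·C = 0.1273 m³/s × 1.97 g/m³ = 0.2508 g/s.
= 0.2508 g/s × 86.4 = 21.67 kg/d.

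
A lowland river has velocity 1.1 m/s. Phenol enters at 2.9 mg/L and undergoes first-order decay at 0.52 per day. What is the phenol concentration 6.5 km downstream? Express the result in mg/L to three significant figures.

Travel time t = 6.5 km / 1.1 m/s = 6500/1.1 = 5909 s = 0.06839 d.
First-order decay: C = 2.9·exp(−0.52·0.06839) = 2.9·0.9651 = 2.799 mg/L.

2.80 mg/L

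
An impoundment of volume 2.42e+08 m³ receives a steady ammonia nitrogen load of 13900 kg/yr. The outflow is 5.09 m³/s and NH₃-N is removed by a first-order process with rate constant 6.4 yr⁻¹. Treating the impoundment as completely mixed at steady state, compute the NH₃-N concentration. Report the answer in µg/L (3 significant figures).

Outflow Q = 5.09 m³/s × 3.156e+07 s/yr = 1.606e+08 m³/yr.
Steady-state CSTR mass balance: W = Q·C + k·V·C, so C = W/(Q + kV).
Q + kV = 1.606e+08 + 6.4·2.42e+08 = 1.709e+09 m³/yr.
C = 13900/1.709e+09 = 8.131e-06 kg/m³ = 0.008131 mg/L = 8.131 µg/L.

8.13 µg/L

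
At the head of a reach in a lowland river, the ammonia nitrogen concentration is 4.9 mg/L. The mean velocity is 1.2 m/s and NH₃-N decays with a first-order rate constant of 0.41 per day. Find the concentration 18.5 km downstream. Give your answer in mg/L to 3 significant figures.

4.55 mg/L

Travel time t = 18.5 km / 1.2 m/s = 1.85e+04/1.2 = 1.542e+04 s = 0.1784 d.
First-order decay: C = 4.9·exp(−0.41·0.1784) = 4.9·0.9295 = 4.554 mg/L.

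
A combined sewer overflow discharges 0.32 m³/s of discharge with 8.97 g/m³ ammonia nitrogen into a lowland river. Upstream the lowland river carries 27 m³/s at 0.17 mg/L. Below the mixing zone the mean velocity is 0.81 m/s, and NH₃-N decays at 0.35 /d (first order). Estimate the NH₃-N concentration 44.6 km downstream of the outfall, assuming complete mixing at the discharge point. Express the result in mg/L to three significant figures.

After complete mixing, C₀ = (0.32·8.97 + 27·0.17) / 27.32 = 0.2731 mg/L.
Travel time t = 4.46e+04 m / 0.81 m/s = 5.506e+04 s = 0.6373 d.
C = 0.2731·exp(−0.35·0.6373) = 0.2731·0.8001 = 0.2185 mg/L.

0.218 mg/L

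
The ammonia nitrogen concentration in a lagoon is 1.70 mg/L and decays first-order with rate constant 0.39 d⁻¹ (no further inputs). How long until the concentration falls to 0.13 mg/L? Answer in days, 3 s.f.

6.59 d

t = ln(C₀/C)/k = ln(1.70/0.13)/0.39 = 2.571/0.39 = 6.592 d.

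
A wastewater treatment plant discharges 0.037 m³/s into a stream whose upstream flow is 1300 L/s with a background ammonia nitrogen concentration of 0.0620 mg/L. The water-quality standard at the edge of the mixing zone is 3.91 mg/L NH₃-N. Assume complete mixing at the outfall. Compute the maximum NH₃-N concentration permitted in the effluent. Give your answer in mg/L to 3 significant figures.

139 mg/L

1300 L/s = 1.3 m³/s.
Mass balance: 3.91·1.337 = 0.037·Cₑ + 1.3·0.062.
Cₑ = (5.228 − 0.0806) / 0.037 = 139.1 mg/L.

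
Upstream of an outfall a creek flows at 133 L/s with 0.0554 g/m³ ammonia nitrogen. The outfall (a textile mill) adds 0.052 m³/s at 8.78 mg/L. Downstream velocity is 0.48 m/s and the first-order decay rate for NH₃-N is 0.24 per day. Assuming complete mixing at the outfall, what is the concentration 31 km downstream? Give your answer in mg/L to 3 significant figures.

133 L/s = 0.133 m³/s.
After complete mixing, C₀ = (0.052·8.78 + 0.133·0.0554) / 0.185 = 2.508 mg/L.
Travel time t = 3.1e+04 m / 0.48 m/s = 6.458e+04 s = 0.7475 d.
C = 2.508·exp(−0.24·0.7475) = 2.508·0.8358 = 2.096 mg/L.

2.10 mg/L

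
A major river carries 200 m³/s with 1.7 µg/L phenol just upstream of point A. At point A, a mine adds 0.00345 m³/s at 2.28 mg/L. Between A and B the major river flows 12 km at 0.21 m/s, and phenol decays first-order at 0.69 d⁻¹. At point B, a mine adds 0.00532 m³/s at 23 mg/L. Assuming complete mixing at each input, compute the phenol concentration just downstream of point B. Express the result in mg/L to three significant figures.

1.7 µg/L = 0.0017 mg/L.
After input A: C = (200·0.0017 + 0.00345·2.28) / 200 = 0.001739 mg/L.
Over the 12 km reach to input B (t = 5.714e+04 s = 0.6614 d), decay gives C = 0.001739·exp(−0.69·0.6614) = 0.001102 mg/L.
After input B: C = (200·0.001102 + 0.00532·23) / 200 = 0.001714 mg/L.

0.00171 mg/L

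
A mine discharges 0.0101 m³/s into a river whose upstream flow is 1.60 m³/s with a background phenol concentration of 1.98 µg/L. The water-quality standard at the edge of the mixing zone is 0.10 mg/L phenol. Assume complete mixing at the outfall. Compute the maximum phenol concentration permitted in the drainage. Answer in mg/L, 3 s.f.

1.98 µg/L = 0.00198 mg/L.
Mass balance: 0.1·1.61 = 0.0101·Cₑ + 1.6·0.00198.
Cₑ = (0.161 − 0.003168) / 0.0101 = 15.63 mg/L.

15.6 mg/L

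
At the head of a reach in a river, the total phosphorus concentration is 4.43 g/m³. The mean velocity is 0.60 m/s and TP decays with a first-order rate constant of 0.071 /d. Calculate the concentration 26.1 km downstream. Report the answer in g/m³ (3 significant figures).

Travel time t = 26.1 km / 0.60 m/s = 2.61e+04/0.60 = 4.35e+04 s = 0.5035 d.
First-order decay: C = 4.43·exp(−0.071·0.5035) = 4.43·0.9649 = 4.274 g/m³.

4.27 g/m³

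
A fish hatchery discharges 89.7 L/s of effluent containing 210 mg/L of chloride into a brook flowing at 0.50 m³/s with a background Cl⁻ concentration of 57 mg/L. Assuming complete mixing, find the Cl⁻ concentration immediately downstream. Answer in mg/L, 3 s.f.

89.7 L/s = 0.0897 m³/s.
Flow-weighted mixing gives C = (0.0897·210 + 0.5·57) / (0.0897 + 0.5) = 47.34/0.5897 = 80.27 mg/L.

80.3 mg/L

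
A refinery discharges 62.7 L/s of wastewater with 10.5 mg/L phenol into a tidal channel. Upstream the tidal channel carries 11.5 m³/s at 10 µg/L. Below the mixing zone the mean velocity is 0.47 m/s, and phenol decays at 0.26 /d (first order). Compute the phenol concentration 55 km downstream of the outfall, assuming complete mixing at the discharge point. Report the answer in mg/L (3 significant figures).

0.0470 mg/L

62.7 L/s = 0.0627 m³/s.
10 µg/L = 0.01 mg/L.
After complete mixing, C₀ = (0.0627·10.5 + 11.5·0.01) / 11.56 = 0.06688 mg/L.
Travel time t = 5.5e+04 m / 0.47 m/s = 1.17e+05 s = 1.354 d.
C = 0.06688·exp(−0.26·1.354) = 0.06688·0.7032 = 0.04703 mg/L.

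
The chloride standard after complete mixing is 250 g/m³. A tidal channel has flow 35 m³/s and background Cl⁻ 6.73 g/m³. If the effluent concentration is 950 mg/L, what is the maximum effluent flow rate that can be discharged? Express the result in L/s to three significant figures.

Mass balance at complete mixing: C_std·(Q_w + Q_r) = Q_w·C_e + Q_r·C_b.
Rearranging, Q_w = Q_r·(C_std − C_b)/(C_e − C_std) = 35·(250 − 6.73) / (950 − 250) = 12.16 m³/s.
= 1.216e+04 L/s.

12200 L/s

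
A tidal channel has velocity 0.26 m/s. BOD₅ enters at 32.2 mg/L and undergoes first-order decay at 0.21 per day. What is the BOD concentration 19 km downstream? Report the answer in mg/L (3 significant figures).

Travel time t = 19 km / 0.26 m/s = 1.9e+04/0.26 = 7.308e+04 s = 0.8458 d.
First-order decay: C = 32.2·exp(−0.21·0.8458) = 32.2·0.8373 = 26.96 mg/L.

27.0 mg/L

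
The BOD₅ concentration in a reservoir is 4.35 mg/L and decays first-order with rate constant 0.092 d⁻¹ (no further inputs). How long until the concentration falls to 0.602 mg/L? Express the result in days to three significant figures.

21.5 d

t = ln(C₀/C)/k = ln(4.35/0.602)/0.092 = 1.978/0.092 = 21.5 d.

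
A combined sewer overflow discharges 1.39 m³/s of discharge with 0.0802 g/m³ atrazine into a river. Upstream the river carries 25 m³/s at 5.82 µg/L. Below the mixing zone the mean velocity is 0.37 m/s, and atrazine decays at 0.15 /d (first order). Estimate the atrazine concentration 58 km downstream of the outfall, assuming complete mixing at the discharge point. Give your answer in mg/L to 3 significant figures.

0.00742 mg/L

5.82 µg/L = 0.00582 mg/L.
After complete mixing, C₀ = (1.39·0.0802 + 25·0.00582) / 26.39 = 0.009738 mg/L.
Travel time t = 5.8e+04 m / 0.37 m/s = 1.568e+05 s = 1.814 d.
C = 0.009738·exp(−0.15·1.814) = 0.009738·0.7617 = 0.007418 mg/L.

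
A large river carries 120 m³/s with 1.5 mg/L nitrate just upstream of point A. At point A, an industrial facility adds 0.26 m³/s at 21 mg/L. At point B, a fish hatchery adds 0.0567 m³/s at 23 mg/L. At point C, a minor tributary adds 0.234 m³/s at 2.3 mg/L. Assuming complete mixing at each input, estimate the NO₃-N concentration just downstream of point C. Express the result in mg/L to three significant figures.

1.55 mg/L

After input A: C = (120·1.5 + 0.26·21) / 120.3 = 1.542 mg/L.
After input B: C = (120.3·1.542 + 0.0567·23) / 120.3 = 1.552 mg/L.
After input C: C = (120.3·1.552 + 0.234·2.3) / 120.6 = 1.554 mg/L.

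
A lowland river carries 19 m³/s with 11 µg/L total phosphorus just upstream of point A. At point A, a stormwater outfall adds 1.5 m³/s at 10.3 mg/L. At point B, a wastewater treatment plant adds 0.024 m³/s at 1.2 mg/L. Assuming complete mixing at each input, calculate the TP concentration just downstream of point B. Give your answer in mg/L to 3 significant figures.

11 µg/L = 0.011 mg/L.
After input A: C = (19·0.011 + 1.5·10.3) / 20.5 = 0.7639 mg/L.
After input B: C = (20.5·0.7639 + 0.024·1.2) / 20.52 = 0.7644 mg/L.

0.764 mg/L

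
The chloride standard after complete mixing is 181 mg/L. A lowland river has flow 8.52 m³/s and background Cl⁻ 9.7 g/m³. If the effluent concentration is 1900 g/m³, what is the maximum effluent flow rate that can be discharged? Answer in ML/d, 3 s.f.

Mass balance at complete mixing: C_std·(Q_w + Q_r) = Q_w·C_e + Q_r·C_b.
Rearranging, Q_w = Q_r·(C_std − C_b)/(C_e − C_std) = 8.52·(181 − 9.7) / (1900 − 181) = 0.849 m³/s.
= 73.36 ML/d.

73.4 ML/d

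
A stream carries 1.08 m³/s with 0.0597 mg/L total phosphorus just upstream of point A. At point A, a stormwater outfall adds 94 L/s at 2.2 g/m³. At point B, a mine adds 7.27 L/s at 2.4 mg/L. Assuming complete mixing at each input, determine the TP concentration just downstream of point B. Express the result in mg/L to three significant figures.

94 L/s = 0.094 m³/s.
After input A: C = (1.08·0.0597 + 0.094·2.2) / 1.174 = 0.2311 mg/L.
7.27 L/s = 0.00727 m³/s.
After input B: C = (1.174·0.2311 + 0.00727·2.4) / 1.181 = 0.2444 mg/L.

0.244 mg/L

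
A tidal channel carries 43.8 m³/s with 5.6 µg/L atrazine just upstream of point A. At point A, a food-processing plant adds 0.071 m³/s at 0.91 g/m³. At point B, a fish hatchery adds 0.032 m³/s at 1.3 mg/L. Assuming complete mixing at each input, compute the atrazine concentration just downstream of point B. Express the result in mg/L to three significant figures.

5.6 µg/L = 0.0056 mg/L.
After input A: C = (43.8·0.0056 + 0.071·0.91) / 43.87 = 0.007064 mg/L.
After input B: C = (43.87·0.007064 + 0.032·1.3) / 43.9 = 0.008006 mg/L.

0.00801 mg/L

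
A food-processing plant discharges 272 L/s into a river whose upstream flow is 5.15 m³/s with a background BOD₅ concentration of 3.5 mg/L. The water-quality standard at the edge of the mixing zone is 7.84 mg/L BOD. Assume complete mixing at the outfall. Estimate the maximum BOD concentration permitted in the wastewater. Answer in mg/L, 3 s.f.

272 L/s = 0.272 m³/s.
Mass balance: 7.84·5.422 = 0.272·Cₑ + 5.15·3.5.
Cₑ = (42.51 − 18.03) / 0.272 = 90.01 mg/L.

90.0 mg/L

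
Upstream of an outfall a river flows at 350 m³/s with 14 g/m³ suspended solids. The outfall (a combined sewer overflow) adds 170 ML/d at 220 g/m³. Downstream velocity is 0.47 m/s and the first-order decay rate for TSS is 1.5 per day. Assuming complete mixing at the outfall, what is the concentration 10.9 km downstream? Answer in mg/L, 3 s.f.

10.1 mg/L

170 ML/d = 1.968 m³/s.
After complete mixing, C₀ = (1.968·220 + 350·14) / 352 = 15.15 mg/L.
Travel time t = 1.09e+04 m / 0.47 m/s = 2.319e+04 s = 0.2684 d.
C = 15.15·exp(−1.5·0.2684) = 15.15·0.6686 = 10.13 mg/L.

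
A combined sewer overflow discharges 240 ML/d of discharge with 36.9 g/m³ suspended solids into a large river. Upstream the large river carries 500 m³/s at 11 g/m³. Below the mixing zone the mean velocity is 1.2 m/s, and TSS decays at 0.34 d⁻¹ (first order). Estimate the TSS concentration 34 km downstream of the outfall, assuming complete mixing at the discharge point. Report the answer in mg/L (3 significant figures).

240 ML/d = 2.778 m³/s.
After complete mixing, C₀ = (2.778·36.9 + 500·11) / 502.8 = 11.14 mg/L.
Travel time t = 3.4e+04 m / 1.2 m/s = 2.833e+04 s = 0.3279 d.
C = 11.14·exp(−0.34·0.3279) = 11.14·0.8945 = 9.967 mg/L.

9.97 mg/L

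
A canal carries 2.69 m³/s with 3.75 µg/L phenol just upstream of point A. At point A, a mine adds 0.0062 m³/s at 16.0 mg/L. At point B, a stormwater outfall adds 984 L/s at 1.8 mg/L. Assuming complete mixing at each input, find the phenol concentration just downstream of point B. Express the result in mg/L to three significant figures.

3.75 µg/L = 0.00375 mg/L.
After input A: C = (2.69·0.00375 + 0.0062·16) / 2.696 = 0.04053 mg/L.
984 L/s = 0.984 m³/s.
After input B: C = (2.696·0.04053 + 0.984·1.8) / 3.68 = 0.511 mg/L.

0.511 mg/L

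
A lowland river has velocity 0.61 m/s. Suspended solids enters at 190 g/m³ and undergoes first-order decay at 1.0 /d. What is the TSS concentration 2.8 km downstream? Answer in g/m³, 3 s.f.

180 g/m³

Travel time t = 2.8 km / 0.61 m/s = 2800/0.61 = 4590 s = 0.05313 d.
First-order decay: C = 190·exp(−1.0·0.05313) = 190·0.9483 = 180.2 g/m³.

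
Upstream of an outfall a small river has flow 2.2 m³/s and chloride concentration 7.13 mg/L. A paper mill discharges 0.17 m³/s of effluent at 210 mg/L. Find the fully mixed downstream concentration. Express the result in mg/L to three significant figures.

Flow-weighted mixing gives C = (0.17·210 + 2.2·7.13) / (0.17 + 2.2) = 51.39/2.37 = 21.68 mg/L.

21.7 mg/L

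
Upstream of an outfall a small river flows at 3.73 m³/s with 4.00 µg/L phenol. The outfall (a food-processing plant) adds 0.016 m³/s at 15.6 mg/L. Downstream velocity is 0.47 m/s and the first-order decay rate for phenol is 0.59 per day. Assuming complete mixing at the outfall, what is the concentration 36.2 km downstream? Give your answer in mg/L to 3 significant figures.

4.00 µg/L = 0.004 mg/L.
After complete mixing, C₀ = (0.016·15.6 + 3.73·0.004) / 3.746 = 0.07061 mg/L.
Travel time t = 3.62e+04 m / 0.47 m/s = 7.702e+04 s = 0.8914 d.
C = 0.07061·exp(−0.59·0.8914) = 0.07061·0.591 = 0.04173 mg/L.

0.0417 mg/L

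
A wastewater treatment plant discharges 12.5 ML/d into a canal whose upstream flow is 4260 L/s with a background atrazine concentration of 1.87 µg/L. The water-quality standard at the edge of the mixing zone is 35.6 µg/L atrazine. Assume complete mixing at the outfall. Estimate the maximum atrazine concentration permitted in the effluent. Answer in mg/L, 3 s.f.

12.5 ML/d = 0.1447 m³/s.
4260 L/s = 4.26 m³/s.
1.87 µg/L = 0.00187 mg/L.
35.6 µg/L = 0.0356 mg/L.
Mass balance: 0.0356·4.405 = 0.1447·Cₑ + 4.26·0.00187.
Cₑ = (0.1568 − 0.007966) / 0.1447 = 1.029 mg/L.

1.03 mg/L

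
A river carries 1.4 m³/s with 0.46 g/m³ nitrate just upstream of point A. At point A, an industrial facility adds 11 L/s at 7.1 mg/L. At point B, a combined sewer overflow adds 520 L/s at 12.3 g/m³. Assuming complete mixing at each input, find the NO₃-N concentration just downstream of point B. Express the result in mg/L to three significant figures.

11 L/s = 0.011 m³/s.
After input A: C = (1.4·0.46 + 0.011·7.1) / 1.411 = 0.5118 mg/L.
520 L/s = 0.52 m³/s.
After input B: C = (1.411·0.5118 + 0.52·12.3) / 1.931 = 3.686 mg/L.

3.69 mg/L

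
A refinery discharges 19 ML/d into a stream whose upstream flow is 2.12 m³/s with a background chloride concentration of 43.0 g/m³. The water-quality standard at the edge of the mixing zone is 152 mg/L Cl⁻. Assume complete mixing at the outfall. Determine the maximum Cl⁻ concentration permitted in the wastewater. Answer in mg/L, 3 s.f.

1200 mg/L

19 ML/d = 0.2199 m³/s.
Mass balance: 152·2.34 = 0.2199·Cₑ + 2.12·43.
Cₑ = (355.7 − 91.16) / 0.2199 = 1203 mg/L.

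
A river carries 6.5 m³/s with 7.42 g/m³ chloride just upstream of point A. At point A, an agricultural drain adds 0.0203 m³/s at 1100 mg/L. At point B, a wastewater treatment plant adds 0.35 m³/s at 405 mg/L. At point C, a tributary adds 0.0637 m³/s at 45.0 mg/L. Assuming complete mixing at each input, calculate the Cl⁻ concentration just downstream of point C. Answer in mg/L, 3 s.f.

31.0 mg/L

After input A: C = (6.5·7.42 + 0.0203·1100) / 6.52 = 10.82 mg/L.
After input B: C = (6.52·10.82 + 0.35·405) / 6.87 = 30.9 mg/L.
After input C: C = (6.87·30.9 + 0.0637·45) / 6.934 = 31.03 mg/L.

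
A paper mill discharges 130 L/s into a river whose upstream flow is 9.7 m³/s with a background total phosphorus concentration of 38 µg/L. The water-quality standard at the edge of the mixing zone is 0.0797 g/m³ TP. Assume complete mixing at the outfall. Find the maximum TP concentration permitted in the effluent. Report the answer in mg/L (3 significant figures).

130 L/s = 0.13 m³/s.
38 µg/L = 0.038 mg/L.
Mass balance: 0.0797·9.83 = 0.13·Cₑ + 9.7·0.038.
Cₑ = (0.7835 − 0.3686) / 0.13 = 3.191 mg/L.

3.19 mg/L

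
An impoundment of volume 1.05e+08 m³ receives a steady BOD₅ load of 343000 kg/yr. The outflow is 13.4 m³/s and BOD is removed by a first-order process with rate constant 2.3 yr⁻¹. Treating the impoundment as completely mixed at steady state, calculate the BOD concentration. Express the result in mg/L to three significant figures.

Outflow Q = 13.4 m³/s × 3.156e+07 s/yr = 4.229e+08 m³/yr.
Steady-state CSTR mass balance: W = Q·C + k·V·C, so C = W/(Q + kV).
Q + kV = 4.229e+08 + 2.3·1.05e+08 = 6.644e+08 m³/yr.
C = 343000/6.644e+08 = 0.0005163 kg/m³ = 0.5163 mg/L.

0.516 mg/L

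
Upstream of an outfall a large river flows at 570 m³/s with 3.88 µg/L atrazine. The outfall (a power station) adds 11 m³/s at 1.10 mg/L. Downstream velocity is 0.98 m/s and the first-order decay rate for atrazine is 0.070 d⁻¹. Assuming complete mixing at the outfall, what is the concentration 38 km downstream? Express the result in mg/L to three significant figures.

0.0239 mg/L

3.88 µg/L = 0.00388 mg/L.
After complete mixing, C₀ = (11·1.1 + 570·0.00388) / 581 = 0.02463 mg/L.
Travel time t = 3.8e+04 m / 0.98 m/s = 3.878e+04 s = 0.4488 d.
C = 0.02463·exp(−0.070·0.4488) = 0.02463·0.9691 = 0.02387 mg/L.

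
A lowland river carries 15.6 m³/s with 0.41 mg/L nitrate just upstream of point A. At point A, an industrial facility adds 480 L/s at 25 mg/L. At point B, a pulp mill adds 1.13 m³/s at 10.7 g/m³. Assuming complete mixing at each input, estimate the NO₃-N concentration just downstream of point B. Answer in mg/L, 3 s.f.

480 L/s = 0.48 m³/s.
After input A: C = (15.6·0.41 + 0.48·25) / 16.08 = 1.144 mg/L.
After input B: C = (16.08·1.144 + 1.13·10.7) / 17.21 = 1.771 mg/L.

1.77 mg/L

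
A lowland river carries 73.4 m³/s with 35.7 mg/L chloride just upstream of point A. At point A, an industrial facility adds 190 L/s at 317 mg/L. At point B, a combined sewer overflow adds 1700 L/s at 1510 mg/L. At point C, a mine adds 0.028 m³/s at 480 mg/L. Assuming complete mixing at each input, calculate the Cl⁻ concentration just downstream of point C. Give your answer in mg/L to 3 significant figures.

69.9 mg/L

190 L/s = 0.19 m³/s.
After input A: C = (73.4·35.7 + 0.19·317) / 73.59 = 36.43 mg/L.
1700 L/s = 1.7 m³/s.
After input B: C = (73.59·36.43 + 1.7·1510) / 75.29 = 69.7 mg/L.
After input C: C = (75.29·69.7 + 0.028·480) / 75.32 = 69.85 mg/L.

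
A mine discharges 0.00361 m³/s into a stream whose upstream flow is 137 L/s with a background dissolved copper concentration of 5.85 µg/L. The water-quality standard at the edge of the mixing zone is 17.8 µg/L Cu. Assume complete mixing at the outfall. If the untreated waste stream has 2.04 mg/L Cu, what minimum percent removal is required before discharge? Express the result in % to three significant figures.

137 L/s = 0.137 m³/s.
5.85 µg/L = 0.00585 mg/L.
17.8 µg/L = 0.0178 mg/L.
Mass balance: 0.0178·0.1406 = 0.00361·Cₑ + 0.137·0.00585.
Cₑ = (0.002503 − 0.0008015) / 0.00361 = 0.4713 mg/L.
Required removal = 1 − 0.4713/2.04 = 76.9 %.

76.9 %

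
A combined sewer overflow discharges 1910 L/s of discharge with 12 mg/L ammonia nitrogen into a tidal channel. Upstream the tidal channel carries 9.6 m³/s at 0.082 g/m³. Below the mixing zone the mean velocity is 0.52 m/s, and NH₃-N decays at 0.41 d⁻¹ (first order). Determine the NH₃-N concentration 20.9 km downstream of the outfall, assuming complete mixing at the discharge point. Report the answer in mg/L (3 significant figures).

1.70 mg/L

1910 L/s = 1.91 m³/s.
After complete mixing, C₀ = (1.91·12 + 9.6·0.082) / 11.51 = 2.06 mg/L.
Travel time t = 2.09e+04 m / 0.52 m/s = 4.019e+04 s = 0.4652 d.
C = 2.06·exp(−0.41·0.4652) = 2.06·0.8264 = 1.702 mg/L.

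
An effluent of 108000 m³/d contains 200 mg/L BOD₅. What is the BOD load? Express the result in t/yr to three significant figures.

108000 m³/d = 1.25 m³/s.
Mass flux = Q·C = 1.25 m³/s × 200 g/m³ = 250 g/s.
= 250 g/s × 31.56 = 7889 t/yr.

7890 t/yr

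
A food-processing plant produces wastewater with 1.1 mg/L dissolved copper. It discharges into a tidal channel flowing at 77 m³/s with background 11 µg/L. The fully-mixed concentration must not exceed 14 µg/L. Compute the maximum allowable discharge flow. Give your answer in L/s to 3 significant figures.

213 L/s

11 µg/L = 0.011 mg/L.
14 µg/L = 0.014 mg/L.
Mass balance at complete mixing: C_std·(Q_w + Q_r) = Q_w·C_e + Q_r·C_b.
Rearranging, Q_w = Q_r·(C_std − C_b)/(C_e − C_std) = 77·(0.014 − 0.011) / (1.1 − 0.014) = 0.2127 m³/s.
= 212.7 L/s.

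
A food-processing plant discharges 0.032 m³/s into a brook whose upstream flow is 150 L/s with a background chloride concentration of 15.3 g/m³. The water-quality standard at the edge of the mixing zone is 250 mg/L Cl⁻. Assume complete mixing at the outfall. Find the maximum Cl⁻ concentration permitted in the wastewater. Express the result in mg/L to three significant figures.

1350 mg/L

150 L/s = 0.15 m³/s.
Mass balance: 250·0.182 = 0.032·Cₑ + 0.15·15.3.
Cₑ = (45.5 − 2.295) / 0.032 = 1350 mg/L.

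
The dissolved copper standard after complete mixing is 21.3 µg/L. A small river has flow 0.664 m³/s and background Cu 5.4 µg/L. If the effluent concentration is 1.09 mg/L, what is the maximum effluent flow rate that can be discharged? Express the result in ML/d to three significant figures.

0.854 ML/d

5.4 µg/L = 0.0054 mg/L.
21.3 µg/L = 0.0213 mg/L.
Mass balance at complete mixing: C_std·(Q_w + Q_r) = Q_w·C_e + Q_r·C_b.
Rearranging, Q_w = Q_r·(C_std − C_b)/(C_e − C_std) = 0.664·(0.0213 − 0.0054) / (1.09 − 0.0213) = 0.009879 m³/s.
= 0.8535 ML/d.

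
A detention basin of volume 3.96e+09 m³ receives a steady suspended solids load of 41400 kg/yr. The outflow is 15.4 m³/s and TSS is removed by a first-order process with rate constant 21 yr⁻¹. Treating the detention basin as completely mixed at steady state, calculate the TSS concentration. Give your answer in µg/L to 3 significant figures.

0.495 µg/L

Outflow Q = 15.4 m³/s × 3.156e+07 s/yr = 4.86e+08 m³/yr.
Steady-state CSTR mass balance: W = Q·C + k·V·C, so C = W/(Q + kV).
Q + kV = 4.86e+08 + 21·3.96e+09 = 8.365e+10 m³/yr.
C = 41400/8.365e+10 = 4.949e-07 kg/m³ = 0.0004949 mg/L = 0.4949 µg/L.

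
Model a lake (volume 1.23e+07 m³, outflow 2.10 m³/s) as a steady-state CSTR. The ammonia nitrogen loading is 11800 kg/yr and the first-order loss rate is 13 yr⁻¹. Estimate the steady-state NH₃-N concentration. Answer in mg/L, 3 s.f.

0.0522 mg/L

Outflow Q = 2.10 m³/s × 3.156e+07 s/yr = 6.627e+07 m³/yr.
Steady-state CSTR mass balance: W = Q·C + k·V·C, so C = W/(Q + kV).
Q + kV = 6.627e+07 + 13·1.23e+07 = 2.262e+08 m³/yr.
C = 11800/2.262e+08 = 5.217e-05 kg/m³ = 0.05217 mg/L.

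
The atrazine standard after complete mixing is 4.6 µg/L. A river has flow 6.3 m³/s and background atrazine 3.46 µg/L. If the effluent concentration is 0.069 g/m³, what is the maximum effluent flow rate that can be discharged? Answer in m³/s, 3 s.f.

0.112 m³/s

3.46 µg/L = 0.00346 mg/L.
4.6 µg/L = 0.0046 mg/L.
Mass balance at complete mixing: C_std·(Q_w + Q_r) = Q_w·C_e + Q_r·C_b.
Rearranging, Q_w = Q_r·(C_std − C_b)/(C_e − C_std) = 6.3·(0.0046 − 0.00346) / (0.069 − 0.0046) = 0.1115 m³/s.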